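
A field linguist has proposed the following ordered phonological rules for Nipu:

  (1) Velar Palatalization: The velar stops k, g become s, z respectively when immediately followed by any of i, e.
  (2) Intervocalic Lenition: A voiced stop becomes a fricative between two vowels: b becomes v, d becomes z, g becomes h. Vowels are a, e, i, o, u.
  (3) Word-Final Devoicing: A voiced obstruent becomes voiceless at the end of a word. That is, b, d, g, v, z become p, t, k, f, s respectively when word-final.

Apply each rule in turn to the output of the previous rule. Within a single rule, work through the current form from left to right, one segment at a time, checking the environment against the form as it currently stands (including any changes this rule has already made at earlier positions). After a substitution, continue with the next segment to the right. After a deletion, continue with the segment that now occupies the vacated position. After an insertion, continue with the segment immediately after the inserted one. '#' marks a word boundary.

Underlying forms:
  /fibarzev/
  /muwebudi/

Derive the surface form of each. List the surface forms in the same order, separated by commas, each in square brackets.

[fivarzef], [muwevuzi]

/fibarzev/:
  (1) Velar Palatalization: no change — [fibarzev]
  (2) Intervocalic Lenition: [fibarzev] → [fivarzev]
  (3) Word-Final Devoicing: [fivarzev] → [fivarzef]
/muwebudi/:
  (1) Velar Palatalization: no change — [muwebudi]
  (2) Intervocalic Lenition: [muwebudi] → [muwevuzi]
  (3) Word-Final Devoicing: no change — [muwevuzi]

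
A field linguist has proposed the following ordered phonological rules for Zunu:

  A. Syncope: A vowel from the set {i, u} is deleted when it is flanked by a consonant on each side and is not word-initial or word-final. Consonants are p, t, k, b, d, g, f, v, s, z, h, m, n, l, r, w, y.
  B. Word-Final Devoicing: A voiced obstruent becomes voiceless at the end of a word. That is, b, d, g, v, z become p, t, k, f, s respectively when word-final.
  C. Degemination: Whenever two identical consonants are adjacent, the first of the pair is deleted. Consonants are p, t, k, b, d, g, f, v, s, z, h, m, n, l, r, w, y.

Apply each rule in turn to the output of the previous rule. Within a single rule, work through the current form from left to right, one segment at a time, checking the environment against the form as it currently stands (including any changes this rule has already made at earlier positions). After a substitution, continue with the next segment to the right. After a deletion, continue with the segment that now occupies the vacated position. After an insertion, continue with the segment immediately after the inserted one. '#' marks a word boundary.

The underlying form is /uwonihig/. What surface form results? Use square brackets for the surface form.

[uwonhk]

A Syncope: [uwonihig] → [uwonhg]
B Word-Final Devoicing: [uwonhg] → [uwonhk]
C Degemination: no change — [uwonhk]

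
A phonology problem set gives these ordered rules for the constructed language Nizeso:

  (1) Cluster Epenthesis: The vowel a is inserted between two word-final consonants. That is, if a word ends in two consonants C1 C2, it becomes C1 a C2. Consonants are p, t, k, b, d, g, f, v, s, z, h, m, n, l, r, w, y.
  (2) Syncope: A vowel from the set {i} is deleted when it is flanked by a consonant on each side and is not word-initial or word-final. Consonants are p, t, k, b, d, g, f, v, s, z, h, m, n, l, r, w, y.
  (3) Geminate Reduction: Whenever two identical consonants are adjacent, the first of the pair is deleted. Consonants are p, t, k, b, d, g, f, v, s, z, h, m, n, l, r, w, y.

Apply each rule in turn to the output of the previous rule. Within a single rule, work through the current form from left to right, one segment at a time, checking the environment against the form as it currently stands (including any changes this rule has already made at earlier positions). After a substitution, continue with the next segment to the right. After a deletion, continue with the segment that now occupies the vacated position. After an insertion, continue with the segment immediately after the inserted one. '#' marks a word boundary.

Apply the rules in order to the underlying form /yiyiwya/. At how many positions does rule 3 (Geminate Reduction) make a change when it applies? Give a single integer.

(1) Cluster Epenthesis: no change — [yiyiwya]
(2) Syncope: [yiyiwya] → [yywya]
(3) Geminate Reduction: [yywya] → [ywya]
Rule 3 changed 1 position(s).

1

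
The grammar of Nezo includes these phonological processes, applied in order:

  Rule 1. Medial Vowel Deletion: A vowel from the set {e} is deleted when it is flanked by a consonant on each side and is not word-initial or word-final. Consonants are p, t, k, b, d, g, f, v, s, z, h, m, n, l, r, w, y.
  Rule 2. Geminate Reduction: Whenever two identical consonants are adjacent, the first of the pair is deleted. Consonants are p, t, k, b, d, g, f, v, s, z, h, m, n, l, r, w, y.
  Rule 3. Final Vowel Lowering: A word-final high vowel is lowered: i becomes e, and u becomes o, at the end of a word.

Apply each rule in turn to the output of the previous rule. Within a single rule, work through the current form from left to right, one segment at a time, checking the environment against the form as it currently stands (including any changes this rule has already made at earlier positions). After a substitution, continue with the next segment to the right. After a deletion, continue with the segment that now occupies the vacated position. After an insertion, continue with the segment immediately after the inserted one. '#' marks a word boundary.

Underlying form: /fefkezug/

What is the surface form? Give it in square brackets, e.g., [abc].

Rule 1 Medial Vowel Deletion: [fefkezug] → [ffkzug]
Rule 2 Geminate Reduction: [ffkzug] → [fkzug]
Rule 3 Final Vowel Lowering: no change — [fkzug]

[fkzug]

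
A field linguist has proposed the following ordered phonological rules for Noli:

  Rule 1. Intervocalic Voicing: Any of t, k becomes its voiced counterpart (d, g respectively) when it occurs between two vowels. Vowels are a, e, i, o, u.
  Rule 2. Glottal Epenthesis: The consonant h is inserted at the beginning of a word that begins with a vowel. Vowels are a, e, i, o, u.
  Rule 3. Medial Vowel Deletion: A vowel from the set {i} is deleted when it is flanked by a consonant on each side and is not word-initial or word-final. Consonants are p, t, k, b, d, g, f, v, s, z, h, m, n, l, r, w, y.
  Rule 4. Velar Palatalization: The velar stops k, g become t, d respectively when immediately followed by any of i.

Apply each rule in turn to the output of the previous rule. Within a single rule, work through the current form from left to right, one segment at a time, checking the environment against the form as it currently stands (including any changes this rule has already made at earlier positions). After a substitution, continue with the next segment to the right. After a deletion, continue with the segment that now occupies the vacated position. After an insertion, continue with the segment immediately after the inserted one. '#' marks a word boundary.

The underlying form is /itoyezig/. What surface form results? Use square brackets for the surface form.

[hdoyezg]

Rule 1 Intervocalic Voicing: [itoyezig] → [idoyezig]
Rule 2 Glottal Epenthesis: [idoyezig] → [hidoyezig]
Rule 3 Medial Vowel Deletion: [hidoyezig] → [hdoyezg]
Rule 4 Velar Palatalization: no change — [hdoyezg]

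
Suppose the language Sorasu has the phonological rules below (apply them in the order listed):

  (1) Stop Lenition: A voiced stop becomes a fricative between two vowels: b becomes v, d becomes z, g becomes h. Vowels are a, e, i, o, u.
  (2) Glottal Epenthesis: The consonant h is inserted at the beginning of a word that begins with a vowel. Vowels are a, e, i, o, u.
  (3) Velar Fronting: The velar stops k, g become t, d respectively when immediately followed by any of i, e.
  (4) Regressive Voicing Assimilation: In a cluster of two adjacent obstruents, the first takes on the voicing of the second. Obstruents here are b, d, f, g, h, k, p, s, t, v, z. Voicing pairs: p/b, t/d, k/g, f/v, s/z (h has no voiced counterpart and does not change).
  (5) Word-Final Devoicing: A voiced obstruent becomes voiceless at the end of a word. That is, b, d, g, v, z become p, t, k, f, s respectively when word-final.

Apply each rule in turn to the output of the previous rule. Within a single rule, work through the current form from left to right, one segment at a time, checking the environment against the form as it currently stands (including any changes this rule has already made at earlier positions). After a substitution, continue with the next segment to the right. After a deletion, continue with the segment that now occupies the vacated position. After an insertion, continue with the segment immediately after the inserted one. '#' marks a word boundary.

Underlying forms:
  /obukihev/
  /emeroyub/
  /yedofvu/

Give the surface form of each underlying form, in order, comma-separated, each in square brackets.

[hovutihef], [hemeroyup], [yezovvu]

/obukihev/:
  (1) Stop Lenition: [obukihev] → [ovukihev]
  (2) Glottal Epenthesis: [ovukihev] → [hovukihev]
  (3) Velar Fronting: [hovukihev] → [hovutihev]
  (4) Regressive Voicing Assimilation: no change — [hovutihev]
  (5) Word-Final Devoicing: [hovutihev] → [hovutihef]
/emeroyub/:
  (1) Stop Lenition: no change — [emeroyub]
  (2) Glottal Epenthesis: [emeroyub] → [hemeroyub]
  (3) Velar Fronting: no change — [hemeroyub]
  (4) Regressive Voicing Assimilation: no change — [hemeroyub]
  (5) Word-Final Devoicing: [hemeroyub] → [hemeroyup]
/yedofvu/:
  (1) Stop Lenition: [yedofvu] → [yezofvu]
  (2) Glottal Epenthesis: no change — [yezofvu]
  (3) Velar Fronting: no change — [yezofvu]
  (4) Regressive Voicing Assimilation: [yezofvu] → [yezovvu]
  (5) Word-Final Devoicing: no change — [yezovvu]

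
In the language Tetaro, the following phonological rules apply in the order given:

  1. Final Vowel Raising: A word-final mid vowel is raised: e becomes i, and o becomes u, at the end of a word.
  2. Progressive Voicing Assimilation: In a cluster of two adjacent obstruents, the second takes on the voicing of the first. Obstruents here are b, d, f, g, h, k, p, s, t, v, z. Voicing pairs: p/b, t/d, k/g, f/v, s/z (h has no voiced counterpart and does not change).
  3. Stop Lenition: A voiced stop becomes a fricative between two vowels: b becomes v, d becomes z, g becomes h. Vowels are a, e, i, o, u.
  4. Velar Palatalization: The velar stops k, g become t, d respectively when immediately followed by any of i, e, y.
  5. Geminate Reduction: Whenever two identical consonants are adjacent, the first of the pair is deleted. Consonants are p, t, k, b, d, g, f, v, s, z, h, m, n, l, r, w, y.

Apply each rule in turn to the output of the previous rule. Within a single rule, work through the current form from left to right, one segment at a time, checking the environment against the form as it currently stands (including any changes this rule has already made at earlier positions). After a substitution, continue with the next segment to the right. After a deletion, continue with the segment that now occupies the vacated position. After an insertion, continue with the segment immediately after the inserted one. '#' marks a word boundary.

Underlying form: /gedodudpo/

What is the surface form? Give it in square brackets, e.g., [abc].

1 Final Vowel Raising: [gedodudpo] → [gedodudpu]
2 Progressive Voicing Assimilation: [gedodudpu] → [gedodudbu]
3 Stop Lenition: [gedodudbu] → [gezozudbu]
4 Velar Palatalization: [gezozudbu] → [dezozudbu]
5 Geminate Reduction: no change — [dezozudbu]

[dezozudbu]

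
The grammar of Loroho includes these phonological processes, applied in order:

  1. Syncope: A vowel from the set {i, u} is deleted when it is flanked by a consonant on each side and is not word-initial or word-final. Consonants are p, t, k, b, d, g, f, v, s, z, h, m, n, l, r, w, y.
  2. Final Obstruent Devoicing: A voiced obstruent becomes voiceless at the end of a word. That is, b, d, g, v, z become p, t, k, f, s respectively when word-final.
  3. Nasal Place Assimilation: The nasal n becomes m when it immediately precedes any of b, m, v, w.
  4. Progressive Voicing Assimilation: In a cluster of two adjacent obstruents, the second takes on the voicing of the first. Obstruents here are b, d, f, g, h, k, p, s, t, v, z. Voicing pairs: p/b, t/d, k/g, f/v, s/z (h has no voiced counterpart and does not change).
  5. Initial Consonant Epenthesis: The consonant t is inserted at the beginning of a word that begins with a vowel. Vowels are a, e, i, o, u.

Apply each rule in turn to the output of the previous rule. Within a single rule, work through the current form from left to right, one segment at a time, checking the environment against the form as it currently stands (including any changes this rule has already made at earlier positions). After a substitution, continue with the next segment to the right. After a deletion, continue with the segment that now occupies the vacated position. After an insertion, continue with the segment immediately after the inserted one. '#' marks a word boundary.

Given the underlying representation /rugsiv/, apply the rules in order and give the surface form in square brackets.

1 Syncope: [rugsiv] → [rgsv]
2 Final Obstruent Devoicing: [rgsv] → [rgsf]
3 Nasal Place Assimilation: no change — [rgsf]
4 Progressive Voicing Assimilation: [rgsf] → [rgzv]
5 Initial Consonant Epenthesis: no change — [rgzv]

[rgzv]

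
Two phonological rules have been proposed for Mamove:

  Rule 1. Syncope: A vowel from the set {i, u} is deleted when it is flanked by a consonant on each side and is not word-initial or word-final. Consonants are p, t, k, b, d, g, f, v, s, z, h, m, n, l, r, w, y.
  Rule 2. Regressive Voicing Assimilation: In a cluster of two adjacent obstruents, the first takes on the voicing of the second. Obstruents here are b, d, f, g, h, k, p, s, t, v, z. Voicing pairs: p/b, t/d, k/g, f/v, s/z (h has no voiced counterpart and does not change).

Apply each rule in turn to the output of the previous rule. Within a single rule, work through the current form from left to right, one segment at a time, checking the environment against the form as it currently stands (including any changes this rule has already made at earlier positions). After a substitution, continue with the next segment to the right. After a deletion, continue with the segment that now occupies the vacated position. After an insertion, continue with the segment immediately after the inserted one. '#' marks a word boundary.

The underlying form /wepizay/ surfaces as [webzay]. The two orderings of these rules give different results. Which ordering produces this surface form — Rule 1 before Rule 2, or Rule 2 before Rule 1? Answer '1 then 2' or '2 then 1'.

Order 1 then 2:
  1 Syncope: [wepizay] → [wepzay]
  2 Regressive Voicing Assimilation: [wepzay] → [webzay]
  result: [webzay]
Order 2 then 1:
  2 Regressive Voicing Assimilation: no change — [wepizay]
  1 Syncope: [wepizay] → [wepzay]
  result: [wepzay]

1 then 2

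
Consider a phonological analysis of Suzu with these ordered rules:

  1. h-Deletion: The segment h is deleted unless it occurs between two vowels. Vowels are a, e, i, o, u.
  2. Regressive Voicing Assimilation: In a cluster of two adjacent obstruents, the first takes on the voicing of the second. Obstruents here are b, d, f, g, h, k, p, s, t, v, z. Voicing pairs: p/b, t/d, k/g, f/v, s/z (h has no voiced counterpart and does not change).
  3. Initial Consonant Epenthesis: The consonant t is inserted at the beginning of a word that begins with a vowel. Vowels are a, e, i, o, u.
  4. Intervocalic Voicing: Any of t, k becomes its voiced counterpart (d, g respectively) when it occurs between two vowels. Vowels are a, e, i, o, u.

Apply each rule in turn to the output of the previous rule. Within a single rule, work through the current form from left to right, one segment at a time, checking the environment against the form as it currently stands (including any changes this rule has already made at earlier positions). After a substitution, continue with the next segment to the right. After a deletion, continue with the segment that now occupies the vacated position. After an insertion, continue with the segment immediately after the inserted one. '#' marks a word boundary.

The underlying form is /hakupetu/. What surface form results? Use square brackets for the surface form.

[tagupedu]

1 h-Deletion: [hakupetu] → [akupetu]
2 Regressive Voicing Assimilation: no change — [akupetu]
3 Initial Consonant Epenthesis: [akupetu] → [takupetu]
4 Intervocalic Voicing: [takupetu] → [tagupedu]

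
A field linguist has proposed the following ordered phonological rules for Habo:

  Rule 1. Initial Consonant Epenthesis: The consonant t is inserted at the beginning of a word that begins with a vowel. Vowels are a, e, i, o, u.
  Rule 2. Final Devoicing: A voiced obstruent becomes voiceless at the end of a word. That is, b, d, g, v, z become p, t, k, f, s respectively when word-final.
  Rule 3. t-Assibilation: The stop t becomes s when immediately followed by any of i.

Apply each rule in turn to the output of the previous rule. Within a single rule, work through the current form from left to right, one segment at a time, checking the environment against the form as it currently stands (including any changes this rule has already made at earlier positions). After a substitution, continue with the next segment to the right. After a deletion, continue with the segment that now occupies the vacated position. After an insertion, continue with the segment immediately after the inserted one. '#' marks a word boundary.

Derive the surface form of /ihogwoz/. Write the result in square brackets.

Rule 1 Initial Consonant Epenthesis: [ihogwoz] → [tihogwoz]
Rule 2 Final Devoicing: [tihogwoz] → [tihogwos]
Rule 3 t-Assibilation: [tihogwos] → [sihogwos]

[sihogwos]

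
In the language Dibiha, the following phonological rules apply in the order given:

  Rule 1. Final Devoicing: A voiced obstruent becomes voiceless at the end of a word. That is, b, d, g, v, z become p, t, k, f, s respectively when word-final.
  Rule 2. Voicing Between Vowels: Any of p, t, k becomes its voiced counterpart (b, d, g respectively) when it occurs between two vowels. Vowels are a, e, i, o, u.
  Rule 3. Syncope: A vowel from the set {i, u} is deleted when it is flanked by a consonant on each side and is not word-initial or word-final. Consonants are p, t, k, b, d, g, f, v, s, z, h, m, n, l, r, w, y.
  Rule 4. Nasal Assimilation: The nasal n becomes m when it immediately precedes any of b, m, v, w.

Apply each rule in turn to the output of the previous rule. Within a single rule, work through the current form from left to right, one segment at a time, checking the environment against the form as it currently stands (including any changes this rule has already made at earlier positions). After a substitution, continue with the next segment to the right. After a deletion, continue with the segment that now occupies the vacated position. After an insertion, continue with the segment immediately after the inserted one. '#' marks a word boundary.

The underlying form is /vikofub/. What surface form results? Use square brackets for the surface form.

Rule 1 Final Devoicing: [vikofub] → [vikofup]
Rule 2 Voicing Between Vowels: [vikofup] → [vigofup]
Rule 3 Syncope: [vigofup] → [vgofp]
Rule 4 Nasal Assimilation: no change — [vgofp]

[vgofp]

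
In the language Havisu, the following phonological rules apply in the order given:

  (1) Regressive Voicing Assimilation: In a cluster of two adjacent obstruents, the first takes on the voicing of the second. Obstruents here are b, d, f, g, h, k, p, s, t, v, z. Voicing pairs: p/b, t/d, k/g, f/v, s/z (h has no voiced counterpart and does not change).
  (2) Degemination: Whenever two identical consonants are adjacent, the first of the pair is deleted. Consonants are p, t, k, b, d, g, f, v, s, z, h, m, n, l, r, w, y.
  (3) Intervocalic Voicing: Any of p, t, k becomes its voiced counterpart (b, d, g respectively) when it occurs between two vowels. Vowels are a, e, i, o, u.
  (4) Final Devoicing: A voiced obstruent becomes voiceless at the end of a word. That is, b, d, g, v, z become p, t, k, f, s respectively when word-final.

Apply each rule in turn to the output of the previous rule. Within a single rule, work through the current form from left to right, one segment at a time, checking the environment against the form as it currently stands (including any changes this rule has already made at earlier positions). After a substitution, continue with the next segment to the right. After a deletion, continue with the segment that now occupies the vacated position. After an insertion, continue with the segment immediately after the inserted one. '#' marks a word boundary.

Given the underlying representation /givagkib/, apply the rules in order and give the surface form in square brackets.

(1) Regressive Voicing Assimilation: [givagkib] → [givakkib]
(2) Degemination: [givakkib] → [givakib]
(3) Intervocalic Voicing: [givakib] → [givagib]
(4) Final Devoicing: [givagib] → [givagip]

[givagip]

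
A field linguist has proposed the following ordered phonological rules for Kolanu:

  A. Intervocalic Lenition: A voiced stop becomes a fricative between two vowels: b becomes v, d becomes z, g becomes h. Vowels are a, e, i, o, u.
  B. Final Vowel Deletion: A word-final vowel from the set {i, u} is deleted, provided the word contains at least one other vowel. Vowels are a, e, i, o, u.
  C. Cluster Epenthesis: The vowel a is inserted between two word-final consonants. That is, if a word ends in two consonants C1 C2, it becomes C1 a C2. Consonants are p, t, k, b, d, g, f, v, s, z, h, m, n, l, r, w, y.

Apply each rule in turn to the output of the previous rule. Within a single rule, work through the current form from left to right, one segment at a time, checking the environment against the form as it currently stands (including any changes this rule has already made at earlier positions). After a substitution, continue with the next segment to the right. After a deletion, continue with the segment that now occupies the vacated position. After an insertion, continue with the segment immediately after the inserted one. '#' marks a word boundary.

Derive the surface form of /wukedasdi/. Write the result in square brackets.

A Intervocalic Lenition: [wukedasdi] → [wukezasdi]
B Final Vowel Deletion: [wukezasdi] → [wukezasd]
C Cluster Epenthesis: [wukezasd] → [wukezasad]

[wukezasad]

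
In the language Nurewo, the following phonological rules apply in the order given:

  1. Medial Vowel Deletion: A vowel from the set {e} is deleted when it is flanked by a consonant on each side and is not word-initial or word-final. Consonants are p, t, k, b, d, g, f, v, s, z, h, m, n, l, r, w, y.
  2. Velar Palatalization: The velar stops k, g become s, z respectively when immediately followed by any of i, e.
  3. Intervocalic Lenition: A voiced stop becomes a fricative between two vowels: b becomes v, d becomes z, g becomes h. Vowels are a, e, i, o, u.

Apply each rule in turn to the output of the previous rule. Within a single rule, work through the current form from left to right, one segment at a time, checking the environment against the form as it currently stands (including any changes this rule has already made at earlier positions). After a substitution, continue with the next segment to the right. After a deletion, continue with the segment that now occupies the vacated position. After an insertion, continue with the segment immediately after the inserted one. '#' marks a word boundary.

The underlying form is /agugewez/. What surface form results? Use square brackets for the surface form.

1 Medial Vowel Deletion: [agugewez] → [agugwz]
2 Velar Palatalization: no change — [agugwz]
3 Intervocalic Lenition: [agugwz] → [ahugwz]

[ahugwz]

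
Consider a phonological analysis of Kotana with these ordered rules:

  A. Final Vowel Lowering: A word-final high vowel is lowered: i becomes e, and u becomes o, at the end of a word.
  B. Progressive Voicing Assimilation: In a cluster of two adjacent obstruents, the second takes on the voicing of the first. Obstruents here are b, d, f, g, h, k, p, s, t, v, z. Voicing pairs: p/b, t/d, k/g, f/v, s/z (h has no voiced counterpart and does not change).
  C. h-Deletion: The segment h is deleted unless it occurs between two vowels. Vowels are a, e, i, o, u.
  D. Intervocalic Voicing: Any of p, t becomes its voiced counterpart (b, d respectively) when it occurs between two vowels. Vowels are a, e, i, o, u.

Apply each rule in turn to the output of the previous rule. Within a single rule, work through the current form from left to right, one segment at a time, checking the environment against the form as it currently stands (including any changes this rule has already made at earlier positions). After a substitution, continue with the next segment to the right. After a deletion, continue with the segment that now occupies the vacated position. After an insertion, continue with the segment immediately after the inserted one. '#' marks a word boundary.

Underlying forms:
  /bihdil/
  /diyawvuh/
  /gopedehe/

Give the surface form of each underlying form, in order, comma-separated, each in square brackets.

[bidil], [diyawvu], [gobedehe]

/bihdil/:
  A Final Vowel Lowering: no change — [bihdil]
  B Progressive Voicing Assimilation: [bihdil] → [bihtil]
  C h-Deletion: [bihtil] → [bitil]
  D Intervocalic Voicing: [bitil] → [bidil]
/diyawvuh/:
  A Final Vowel Lowering: no change — [diyawvuh]
  B Progressive Voicing Assimilation: no change — [diyawvuh]
  C h-Deletion: [diyawvuh] → [diyawvu]
  D Intervocalic Voicing: no change — [diyawvu]
/gopedehe/:
  A Final Vowel Lowering: no change — [gopedehe]
  B Progressive Voicing Assimilation: no change — [gopedehe]
  C h-Deletion: no change — [gopedehe]
  D Intervocalic Voicing: [gopedehe] → [gobedehe]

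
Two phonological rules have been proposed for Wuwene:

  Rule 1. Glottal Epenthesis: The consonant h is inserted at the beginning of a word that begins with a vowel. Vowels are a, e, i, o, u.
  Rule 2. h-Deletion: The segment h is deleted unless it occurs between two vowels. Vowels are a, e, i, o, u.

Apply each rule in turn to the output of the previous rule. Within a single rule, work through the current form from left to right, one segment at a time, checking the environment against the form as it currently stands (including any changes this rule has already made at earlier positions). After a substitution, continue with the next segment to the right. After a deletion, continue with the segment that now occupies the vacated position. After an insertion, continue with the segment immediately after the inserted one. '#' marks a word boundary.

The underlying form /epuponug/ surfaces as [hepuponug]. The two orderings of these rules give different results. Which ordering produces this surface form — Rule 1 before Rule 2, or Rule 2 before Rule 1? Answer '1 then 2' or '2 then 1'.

Order 1 then 2:
  1 Glottal Epenthesis: [epuponug] → [hepuponug]
  2 h-Deletion: [hepuponug] → [epuponug]
  result: [epuponug]
Order 2 then 1:
  2 h-Deletion: no change — [epuponug]
  1 Glottal Epenthesis: [epuponug] → [hepuponug]
  result: [hepuponug]

2 then 1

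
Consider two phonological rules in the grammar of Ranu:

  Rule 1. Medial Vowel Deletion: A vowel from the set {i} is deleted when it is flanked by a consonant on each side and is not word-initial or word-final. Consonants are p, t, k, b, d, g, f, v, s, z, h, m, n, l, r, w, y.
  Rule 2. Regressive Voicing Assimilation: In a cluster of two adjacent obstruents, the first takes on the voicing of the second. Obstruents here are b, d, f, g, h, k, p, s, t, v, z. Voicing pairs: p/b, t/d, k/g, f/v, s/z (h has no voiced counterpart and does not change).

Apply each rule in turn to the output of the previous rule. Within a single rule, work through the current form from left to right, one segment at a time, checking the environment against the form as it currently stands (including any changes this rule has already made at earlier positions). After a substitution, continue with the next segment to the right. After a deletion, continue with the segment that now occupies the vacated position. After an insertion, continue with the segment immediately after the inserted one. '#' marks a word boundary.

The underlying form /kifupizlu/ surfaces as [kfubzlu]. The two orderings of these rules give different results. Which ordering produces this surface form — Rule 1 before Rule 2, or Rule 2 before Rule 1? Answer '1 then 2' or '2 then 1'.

Order 1 then 2:
  1 Medial Vowel Deletion: [kifupizlu] → [kfupzlu]
  2 Regressive Voicing Assimilation: [kfupzlu] → [kfubzlu]
  result: [kfubzlu]
Order 2 then 1:
  2 Regressive Voicing Assimilation: no change — [kifupizlu]
  1 Medial Vowel Deletion: [kifupizlu] → [kfupzlu]
  result: [kfupzlu]

1 then 2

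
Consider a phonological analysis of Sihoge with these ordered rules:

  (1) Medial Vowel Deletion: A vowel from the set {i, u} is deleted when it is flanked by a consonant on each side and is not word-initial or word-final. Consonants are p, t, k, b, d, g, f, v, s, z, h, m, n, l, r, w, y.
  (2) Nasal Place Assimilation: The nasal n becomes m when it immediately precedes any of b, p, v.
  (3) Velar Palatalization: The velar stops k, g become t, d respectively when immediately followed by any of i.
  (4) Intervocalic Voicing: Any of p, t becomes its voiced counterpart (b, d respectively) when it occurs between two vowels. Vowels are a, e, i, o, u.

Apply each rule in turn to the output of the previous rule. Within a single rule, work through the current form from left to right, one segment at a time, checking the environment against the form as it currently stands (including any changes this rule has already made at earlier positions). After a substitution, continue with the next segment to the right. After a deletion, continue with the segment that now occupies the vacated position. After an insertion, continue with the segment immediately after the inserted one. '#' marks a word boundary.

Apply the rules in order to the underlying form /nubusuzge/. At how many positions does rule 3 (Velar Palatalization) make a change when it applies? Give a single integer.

0

(1) Medial Vowel Deletion: [nubusuzge] → [nbszge]
(2) Nasal Place Assimilation: [nbszge] → [mbszge]
(3) Velar Palatalization: no change — [mbszge]
(4) Intervocalic Voicing: no change — [mbszge]
Rule 3 changed 0 position(s).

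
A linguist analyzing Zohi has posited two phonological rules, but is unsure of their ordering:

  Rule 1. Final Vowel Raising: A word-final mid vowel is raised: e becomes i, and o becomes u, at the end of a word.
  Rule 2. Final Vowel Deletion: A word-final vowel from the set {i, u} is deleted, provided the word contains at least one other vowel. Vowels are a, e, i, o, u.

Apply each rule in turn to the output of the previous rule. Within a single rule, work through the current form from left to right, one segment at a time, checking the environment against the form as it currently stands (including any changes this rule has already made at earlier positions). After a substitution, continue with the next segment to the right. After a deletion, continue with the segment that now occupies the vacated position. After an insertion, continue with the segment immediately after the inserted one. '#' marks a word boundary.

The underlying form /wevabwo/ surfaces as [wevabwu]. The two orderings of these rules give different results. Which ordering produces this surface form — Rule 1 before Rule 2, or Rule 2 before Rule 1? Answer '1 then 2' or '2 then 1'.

2 then 1

Order 1 then 2:
  1 Final Vowel Raising: [wevabwo] → [wevabwu]
  2 Final Vowel Deletion: [wevabwu] → [wevabw]
  result: [wevabw]
Order 2 then 1:
  2 Final Vowel Deletion: no change — [wevabwo]
  1 Final Vowel Raising: [wevabwo] → [wevabwu]
  result: [wevabwu]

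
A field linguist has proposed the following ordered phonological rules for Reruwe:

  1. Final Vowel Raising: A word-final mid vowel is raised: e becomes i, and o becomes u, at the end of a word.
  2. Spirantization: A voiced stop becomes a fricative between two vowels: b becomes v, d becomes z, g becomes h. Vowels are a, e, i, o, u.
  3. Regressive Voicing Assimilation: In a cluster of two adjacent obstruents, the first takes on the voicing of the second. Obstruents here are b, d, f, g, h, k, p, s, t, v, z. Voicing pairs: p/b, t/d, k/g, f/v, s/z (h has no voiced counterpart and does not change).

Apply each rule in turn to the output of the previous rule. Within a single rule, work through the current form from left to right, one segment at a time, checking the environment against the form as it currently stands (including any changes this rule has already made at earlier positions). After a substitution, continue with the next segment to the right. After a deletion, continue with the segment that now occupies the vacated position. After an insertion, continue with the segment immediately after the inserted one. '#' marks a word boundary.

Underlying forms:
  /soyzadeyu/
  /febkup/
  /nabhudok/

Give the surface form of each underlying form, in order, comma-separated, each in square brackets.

[soyzazeyu], [fepkup], [naphuzok]

/soyzadeyu/:
  1 Final Vowel Raising: no change — [soyzadeyu]
  2 Spirantization: [soyzadeyu] → [soyzazeyu]
  3 Regressive Voicing Assimilation: no change — [soyzazeyu]
/febkup/:
  1 Final Vowel Raising: no change — [febkup]
  2 Spirantization: no change — [febkup]
  3 Regressive Voicing Assimilation: [febkup] → [fepkup]
/nabhudok/:
  1 Final Vowel Raising: no change — [nabhudok]
  2 Spirantization: [nabhudok] → [nabhuzok]
  3 Regressive Voicing Assimilation: [nabhuzok] → [naphuzok]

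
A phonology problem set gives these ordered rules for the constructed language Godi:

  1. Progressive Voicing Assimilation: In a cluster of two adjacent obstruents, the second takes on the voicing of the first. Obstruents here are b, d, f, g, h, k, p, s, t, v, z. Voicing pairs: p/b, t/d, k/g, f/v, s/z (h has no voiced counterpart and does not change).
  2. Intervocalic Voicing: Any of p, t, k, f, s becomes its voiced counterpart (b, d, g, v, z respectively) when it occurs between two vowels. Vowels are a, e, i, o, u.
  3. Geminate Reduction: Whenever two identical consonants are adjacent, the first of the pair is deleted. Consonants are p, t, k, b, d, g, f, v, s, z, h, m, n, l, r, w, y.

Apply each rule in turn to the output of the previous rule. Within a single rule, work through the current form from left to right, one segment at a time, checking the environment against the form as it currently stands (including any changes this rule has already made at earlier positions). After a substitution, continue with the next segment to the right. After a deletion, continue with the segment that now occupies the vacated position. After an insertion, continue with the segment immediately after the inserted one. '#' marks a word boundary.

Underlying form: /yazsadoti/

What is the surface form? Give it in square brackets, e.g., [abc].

1 Progressive Voicing Assimilation: [yazsadoti] → [yazzadoti]
2 Intervocalic Voicing: [yazzadoti] → [yazzadodi]
3 Geminate Reduction: [yazzadodi] → [yazadodi]

[yazadodi]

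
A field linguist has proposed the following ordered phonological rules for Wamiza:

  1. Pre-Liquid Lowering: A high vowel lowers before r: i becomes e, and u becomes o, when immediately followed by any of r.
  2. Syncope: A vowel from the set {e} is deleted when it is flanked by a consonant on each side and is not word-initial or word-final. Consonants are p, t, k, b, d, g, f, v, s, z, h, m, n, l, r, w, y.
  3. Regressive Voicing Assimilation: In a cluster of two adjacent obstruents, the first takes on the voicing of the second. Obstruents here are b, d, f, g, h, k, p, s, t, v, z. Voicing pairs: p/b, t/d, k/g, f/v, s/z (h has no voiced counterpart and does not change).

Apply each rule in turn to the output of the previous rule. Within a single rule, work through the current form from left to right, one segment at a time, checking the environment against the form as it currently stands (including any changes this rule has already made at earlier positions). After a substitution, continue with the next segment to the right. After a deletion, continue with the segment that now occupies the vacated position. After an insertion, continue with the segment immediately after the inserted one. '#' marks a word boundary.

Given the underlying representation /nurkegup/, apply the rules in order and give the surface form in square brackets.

1 Pre-Liquid Lowering: [nurkegup] → [norkegup]
2 Syncope: [norkegup] → [norkgup]
3 Regressive Voicing Assimilation: [norkgup] → [norggup]

[norggup]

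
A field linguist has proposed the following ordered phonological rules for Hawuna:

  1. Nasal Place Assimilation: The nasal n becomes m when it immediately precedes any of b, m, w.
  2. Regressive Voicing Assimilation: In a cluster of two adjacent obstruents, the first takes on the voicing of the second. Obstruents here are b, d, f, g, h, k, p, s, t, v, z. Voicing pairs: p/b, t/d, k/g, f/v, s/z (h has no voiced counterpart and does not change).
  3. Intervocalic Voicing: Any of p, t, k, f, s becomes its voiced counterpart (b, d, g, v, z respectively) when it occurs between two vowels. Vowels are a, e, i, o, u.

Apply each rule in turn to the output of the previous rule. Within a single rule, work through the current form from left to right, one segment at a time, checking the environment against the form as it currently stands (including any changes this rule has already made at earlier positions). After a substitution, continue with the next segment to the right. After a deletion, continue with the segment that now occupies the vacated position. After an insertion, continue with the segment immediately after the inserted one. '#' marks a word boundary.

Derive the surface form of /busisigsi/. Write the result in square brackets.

[buziziksi]

1 Nasal Place Assimilation: no change — [busisigsi]
2 Regressive Voicing Assimilation: [busisigsi] → [busisiksi]
3 Intervocalic Voicing: [busisiksi] → [buziziksi]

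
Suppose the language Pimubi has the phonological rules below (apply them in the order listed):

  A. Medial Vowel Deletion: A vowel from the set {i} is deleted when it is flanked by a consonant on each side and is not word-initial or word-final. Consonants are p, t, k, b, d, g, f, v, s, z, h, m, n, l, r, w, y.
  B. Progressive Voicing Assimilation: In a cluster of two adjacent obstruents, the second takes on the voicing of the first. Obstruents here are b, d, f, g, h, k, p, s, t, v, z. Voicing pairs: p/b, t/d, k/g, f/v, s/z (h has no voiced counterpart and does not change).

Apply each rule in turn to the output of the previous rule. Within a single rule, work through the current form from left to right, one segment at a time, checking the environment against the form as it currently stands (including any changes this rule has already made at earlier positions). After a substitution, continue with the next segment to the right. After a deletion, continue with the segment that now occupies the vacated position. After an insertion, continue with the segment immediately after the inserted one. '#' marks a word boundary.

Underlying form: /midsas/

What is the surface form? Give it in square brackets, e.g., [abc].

[mdzas]

A Medial Vowel Deletion: [midsas] → [mdsas]
B Progressive Voicing Assimilation: [mdsas] → [mdzas]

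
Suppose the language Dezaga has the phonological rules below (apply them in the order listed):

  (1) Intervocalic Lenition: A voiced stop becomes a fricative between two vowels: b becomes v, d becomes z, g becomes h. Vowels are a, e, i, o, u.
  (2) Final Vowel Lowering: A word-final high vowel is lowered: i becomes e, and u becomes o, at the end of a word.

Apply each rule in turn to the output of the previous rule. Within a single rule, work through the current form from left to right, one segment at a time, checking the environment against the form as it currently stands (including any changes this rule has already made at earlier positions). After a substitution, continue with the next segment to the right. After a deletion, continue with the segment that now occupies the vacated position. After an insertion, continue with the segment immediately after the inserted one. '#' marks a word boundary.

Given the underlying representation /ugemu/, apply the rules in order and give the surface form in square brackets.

[uhemo]

(1) Intervocalic Lenition: [ugemu] → [uhemu]
(2) Final Vowel Lowering: [uhemu] → [uhemo]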